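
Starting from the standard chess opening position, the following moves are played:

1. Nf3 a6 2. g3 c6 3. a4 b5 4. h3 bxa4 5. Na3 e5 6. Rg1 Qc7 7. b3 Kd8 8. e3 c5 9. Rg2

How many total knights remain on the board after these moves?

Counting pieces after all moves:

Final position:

  a b c d e f g h
  ─────────────────
8│♜ ♞ ♝ ♚ · ♝ ♞ ♜│8
7│· · ♛ ♟ · ♟ ♟ ♟│7
6│♟ · · · · · · ·│6
5│· · ♟ · ♟ · · ·│5
4│♟ · · · · · · ·│4
3│♘ ♙ · · ♙ ♘ ♙ ♙│3
2│· · ♙ ♙ · ♙ ♖ ·│2
1│♖ · ♗ ♕ ♔ ♗ · ·│1
  ─────────────────
  a b c d e f g h


4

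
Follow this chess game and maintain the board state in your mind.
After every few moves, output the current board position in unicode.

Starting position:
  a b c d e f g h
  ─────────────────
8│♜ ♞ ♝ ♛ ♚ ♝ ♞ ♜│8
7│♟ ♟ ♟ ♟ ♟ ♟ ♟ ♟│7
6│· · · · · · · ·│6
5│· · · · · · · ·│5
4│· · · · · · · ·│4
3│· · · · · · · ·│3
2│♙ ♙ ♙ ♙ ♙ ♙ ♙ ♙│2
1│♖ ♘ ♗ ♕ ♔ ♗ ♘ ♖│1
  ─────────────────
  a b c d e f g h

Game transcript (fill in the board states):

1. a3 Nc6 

  a b c d e f g h
  ─────────────────
8│♜ · ♝ ♛ ♚ ♝ ♞ ♜│8
7│♟ ♟ ♟ ♟ ♟ ♟ ♟ ♟│7
6│· · ♞ · · · · ·│6
5│· · · · · · · ·│5
4│· · · · · · · ·│4
3│♙ · · · · · · ·│3
2│· ♙ ♙ ♙ ♙ ♙ ♙ ♙│2
1│♖ ♘ ♗ ♕ ♔ ♗ ♘ ♖│1
  ─────────────────
  a b c d e f g h

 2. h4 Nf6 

  a b c d e f g h
  ─────────────────
8│♜ · ♝ ♛ ♚ ♝ · ♜│8
7│♟ ♟ ♟ ♟ ♟ ♟ ♟ ♟│7
6│· · ♞ · · ♞ · ·│6
5│· · · · · · · ·│5
4│· · · · · · · ♙│4
3│♙ · · · · · · ·│3
2│· ♙ ♙ ♙ ♙ ♙ ♙ ·│2
1│♖ ♘ ♗ ♕ ♔ ♗ ♘ ♖│1
  ─────────────────
  a b c d e f g h

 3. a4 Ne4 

  a b c d e f g h
  ─────────────────
8│♜ · ♝ ♛ ♚ ♝ · ♜│8
7│♟ ♟ ♟ ♟ ♟ ♟ ♟ ♟│7
6│· · ♞ · · · · ·│6
5│· · · · · · · ·│5
4│♙ · · · ♞ · · ♙│4
3│· · · · · · · ·│3
2│· ♙ ♙ ♙ ♙ ♙ ♙ ·│2
1│♖ ♘ ♗ ♕ ♔ ♗ ♘ ♖│1
  ─────────────────
  a b c d e f g h

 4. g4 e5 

  a b c d e f g h
  ─────────────────
8│♜ · ♝ ♛ ♚ ♝ · ♜│8
7│♟ ♟ ♟ ♟ · ♟ ♟ ♟│7
6│· · ♞ · · · · ·│6
5│· · · · ♟ · · ·│5
4│♙ · · · ♞ · ♙ ♙│4
3│· · · · · · · ·│3
2│· ♙ ♙ ♙ ♙ ♙ · ·│2
1│♖ ♘ ♗ ♕ ♔ ♗ ♘ ♖│1
  ─────────────────
  a b c d e f g h



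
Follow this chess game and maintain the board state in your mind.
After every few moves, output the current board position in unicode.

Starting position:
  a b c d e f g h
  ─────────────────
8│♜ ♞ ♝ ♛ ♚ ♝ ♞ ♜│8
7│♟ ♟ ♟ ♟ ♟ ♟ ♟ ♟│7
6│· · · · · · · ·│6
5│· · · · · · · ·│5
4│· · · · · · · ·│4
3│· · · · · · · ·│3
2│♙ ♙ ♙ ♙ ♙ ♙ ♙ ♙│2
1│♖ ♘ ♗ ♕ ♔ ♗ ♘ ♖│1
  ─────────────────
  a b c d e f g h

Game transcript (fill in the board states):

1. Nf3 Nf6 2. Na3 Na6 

  a b c d e f g h
  ─────────────────
8│♜ · ♝ ♛ ♚ ♝ · ♜│8
7│♟ ♟ ♟ ♟ ♟ ♟ ♟ ♟│7
6│♞ · · · · ♞ · ·│6
5│· · · · · · · ·│5
4│· · · · · · · ·│4
3│♘ · · · · ♘ · ·│3
2│♙ ♙ ♙ ♙ ♙ ♙ ♙ ♙│2
1│♖ · ♗ ♕ ♔ ♗ · ♖│1
  ─────────────────
  a b c d e f g h

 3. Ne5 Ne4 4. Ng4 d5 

  a b c d e f g h
  ─────────────────
8│♜ · ♝ ♛ ♚ ♝ · ♜│8
7│♟ ♟ ♟ · ♟ ♟ ♟ ♟│7
6│♞ · · · · · · ·│6
5│· · · ♟ · · · ·│5
4│· · · · ♞ · ♘ ·│4
3│♘ · · · · · · ·│3
2│♙ ♙ ♙ ♙ ♙ ♙ ♙ ♙│2
1│♖ · ♗ ♕ ♔ ♗ · ♖│1
  ─────────────────
  a b c d e f g h

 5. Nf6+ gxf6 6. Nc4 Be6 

  a b c d e f g h
  ─────────────────
8│♜ · · ♛ ♚ ♝ · ♜│8
7│♟ ♟ ♟ · ♟ ♟ · ♟│7
6│♞ · · · ♝ ♟ · ·│6
5│· · · ♟ · · · ·│5
4│· · ♘ · ♞ · · ·│4
3│· · · · · · · ·│3
2│♙ ♙ ♙ ♙ ♙ ♙ ♙ ♙│2
1│♖ · ♗ ♕ ♔ ♗ · ♖│1
  ─────────────────
  a b c d e f g h



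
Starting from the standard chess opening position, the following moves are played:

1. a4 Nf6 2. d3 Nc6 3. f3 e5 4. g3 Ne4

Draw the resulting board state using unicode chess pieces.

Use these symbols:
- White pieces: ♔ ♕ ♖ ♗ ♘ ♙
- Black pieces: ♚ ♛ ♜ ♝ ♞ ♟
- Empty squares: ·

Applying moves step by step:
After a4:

♜ ♞ ♝ ♛ ♚ ♝ ♞ ♜
♟ ♟ ♟ ♟ ♟ ♟ ♟ ♟
· · · · · · · ·
· · · · · · · ·
♙ · · · · · · ·
· · · · · · · ·
· ♙ ♙ ♙ ♙ ♙ ♙ ♙
♖ ♘ ♗ ♕ ♔ ♗ ♘ ♖


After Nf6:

♜ ♞ ♝ ♛ ♚ ♝ · ♜
♟ ♟ ♟ ♟ ♟ ♟ ♟ ♟
· · · · · ♞ · ·
· · · · · · · ·
♙ · · · · · · ·
· · · · · · · ·
· ♙ ♙ ♙ ♙ ♙ ♙ ♙
♖ ♘ ♗ ♕ ♔ ♗ ♘ ♖


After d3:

♜ ♞ ♝ ♛ ♚ ♝ · ♜
♟ ♟ ♟ ♟ ♟ ♟ ♟ ♟
· · · · · ♞ · ·
· · · · · · · ·
♙ · · · · · · ·
· · · ♙ · · · ·
· ♙ ♙ · ♙ ♙ ♙ ♙
♖ ♘ ♗ ♕ ♔ ♗ ♘ ♖


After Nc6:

♜ · ♝ ♛ ♚ ♝ · ♜
♟ ♟ ♟ ♟ ♟ ♟ ♟ ♟
· · ♞ · · ♞ · ·
· · · · · · · ·
♙ · · · · · · ·
· · · ♙ · · · ·
· ♙ ♙ · ♙ ♙ ♙ ♙
♖ ♘ ♗ ♕ ♔ ♗ ♘ ♖


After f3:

♜ · ♝ ♛ ♚ ♝ · ♜
♟ ♟ ♟ ♟ ♟ ♟ ♟ ♟
· · ♞ · · ♞ · ·
· · · · · · · ·
♙ · · · · · · ·
· · · ♙ · ♙ · ·
· ♙ ♙ · ♙ · ♙ ♙
♖ ♘ ♗ ♕ ♔ ♗ ♘ ♖


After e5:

♜ · ♝ ♛ ♚ ♝ · ♜
♟ ♟ ♟ ♟ · ♟ ♟ ♟
· · ♞ · · ♞ · ·
· · · · ♟ · · ·
♙ · · · · · · ·
· · · ♙ · ♙ · ·
· ♙ ♙ · ♙ · ♙ ♙
♖ ♘ ♗ ♕ ♔ ♗ ♘ ♖


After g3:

♜ · ♝ ♛ ♚ ♝ · ♜
♟ ♟ ♟ ♟ · ♟ ♟ ♟
· · ♞ · · ♞ · ·
· · · · ♟ · · ·
♙ · · · · · · ·
· · · ♙ · ♙ ♙ ·
· ♙ ♙ · ♙ · · ♙
♖ ♘ ♗ ♕ ♔ ♗ ♘ ♖


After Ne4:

♜ · ♝ ♛ ♚ ♝ · ♜
♟ ♟ ♟ ♟ · ♟ ♟ ♟
· · ♞ · · · · ·
· · · · ♟ · · ·
♙ · · · ♞ · · ·
· · · ♙ · ♙ ♙ ·
· ♙ ♙ · ♙ · · ♙
♖ ♘ ♗ ♕ ♔ ♗ ♘ ♖



  a b c d e f g h
  ─────────────────
8│♜ · ♝ ♛ ♚ ♝ · ♜│8
7│♟ ♟ ♟ ♟ · ♟ ♟ ♟│7
6│· · ♞ · · · · ·│6
5│· · · · ♟ · · ·│5
4│♙ · · · ♞ · · ·│4
3│· · · ♙ · ♙ ♙ ·│3
2│· ♙ ♙ · ♙ · · ♙│2
1│♖ ♘ ♗ ♕ ♔ ♗ ♘ ♖│1
  ─────────────────
  a b c d e f g h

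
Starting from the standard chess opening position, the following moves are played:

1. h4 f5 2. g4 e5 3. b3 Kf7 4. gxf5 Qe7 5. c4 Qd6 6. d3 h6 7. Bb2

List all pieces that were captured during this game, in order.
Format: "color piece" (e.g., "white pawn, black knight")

Tracking captures:
  gxf5: captured black pawn

black pawn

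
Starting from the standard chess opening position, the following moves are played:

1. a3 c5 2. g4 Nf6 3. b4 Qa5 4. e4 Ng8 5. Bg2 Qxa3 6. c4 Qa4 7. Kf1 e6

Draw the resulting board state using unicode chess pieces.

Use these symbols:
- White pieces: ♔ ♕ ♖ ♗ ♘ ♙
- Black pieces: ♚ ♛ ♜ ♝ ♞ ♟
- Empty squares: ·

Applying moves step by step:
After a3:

♜ ♞ ♝ ♛ ♚ ♝ ♞ ♜
♟ ♟ ♟ ♟ ♟ ♟ ♟ ♟
· · · · · · · ·
· · · · · · · ·
· · · · · · · ·
♙ · · · · · · ·
· ♙ ♙ ♙ ♙ ♙ ♙ ♙
♖ ♘ ♗ ♕ ♔ ♗ ♘ ♖


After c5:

♜ ♞ ♝ ♛ ♚ ♝ ♞ ♜
♟ ♟ · ♟ ♟ ♟ ♟ ♟
· · · · · · · ·
· · ♟ · · · · ·
· · · · · · · ·
♙ · · · · · · ·
· ♙ ♙ ♙ ♙ ♙ ♙ ♙
♖ ♘ ♗ ♕ ♔ ♗ ♘ ♖


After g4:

♜ ♞ ♝ ♛ ♚ ♝ ♞ ♜
♟ ♟ · ♟ ♟ ♟ ♟ ♟
· · · · · · · ·
· · ♟ · · · · ·
· · · · · · ♙ ·
♙ · · · · · · ·
· ♙ ♙ ♙ ♙ ♙ · ♙
♖ ♘ ♗ ♕ ♔ ♗ ♘ ♖


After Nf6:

♜ ♞ ♝ ♛ ♚ ♝ · ♜
♟ ♟ · ♟ ♟ ♟ ♟ ♟
· · · · · ♞ · ·
· · ♟ · · · · ·
· · · · · · ♙ ·
♙ · · · · · · ·
· ♙ ♙ ♙ ♙ ♙ · ♙
♖ ♘ ♗ ♕ ♔ ♗ ♘ ♖


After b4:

♜ ♞ ♝ ♛ ♚ ♝ · ♜
♟ ♟ · ♟ ♟ ♟ ♟ ♟
· · · · · ♞ · ·
· · ♟ · · · · ·
· ♙ · · · · ♙ ·
♙ · · · · · · ·
· · ♙ ♙ ♙ ♙ · ♙
♖ ♘ ♗ ♕ ♔ ♗ ♘ ♖


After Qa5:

♜ ♞ ♝ · ♚ ♝ · ♜
♟ ♟ · ♟ ♟ ♟ ♟ ♟
· · · · · ♞ · ·
♛ · ♟ · · · · ·
· ♙ · · · · ♙ ·
♙ · · · · · · ·
· · ♙ ♙ ♙ ♙ · ♙
♖ ♘ ♗ ♕ ♔ ♗ ♘ ♖


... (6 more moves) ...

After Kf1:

♜ ♞ ♝ · ♚ ♝ ♞ ♜
♟ ♟ · ♟ ♟ ♟ ♟ ♟
· · · · · · · ·
· · ♟ · · · · ·
♛ ♙ ♙ · ♙ · ♙ ·
· · · · · · · ·
· · · ♙ · ♙ ♗ ♙
♖ ♘ ♗ ♕ · ♔ ♘ ♖


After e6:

♜ ♞ ♝ · ♚ ♝ ♞ ♜
♟ ♟ · ♟ · ♟ ♟ ♟
· · · · ♟ · · ·
· · ♟ · · · · ·
♛ ♙ ♙ · ♙ · ♙ ·
· · · · · · · ·
· · · ♙ · ♙ ♗ ♙
♖ ♘ ♗ ♕ · ♔ ♘ ♖



  a b c d e f g h
  ─────────────────
8│♜ ♞ ♝ · ♚ ♝ ♞ ♜│8
7│♟ ♟ · ♟ · ♟ ♟ ♟│7
6│· · · · ♟ · · ·│6
5│· · ♟ · · · · ·│5
4│♛ ♙ ♙ · ♙ · ♙ ·│4
3│· · · · · · · ·│3
2│· · · ♙ · ♙ ♗ ♙│2
1│♖ ♘ ♗ ♕ · ♔ ♘ ♖│1
  ─────────────────
  a b c d e f g h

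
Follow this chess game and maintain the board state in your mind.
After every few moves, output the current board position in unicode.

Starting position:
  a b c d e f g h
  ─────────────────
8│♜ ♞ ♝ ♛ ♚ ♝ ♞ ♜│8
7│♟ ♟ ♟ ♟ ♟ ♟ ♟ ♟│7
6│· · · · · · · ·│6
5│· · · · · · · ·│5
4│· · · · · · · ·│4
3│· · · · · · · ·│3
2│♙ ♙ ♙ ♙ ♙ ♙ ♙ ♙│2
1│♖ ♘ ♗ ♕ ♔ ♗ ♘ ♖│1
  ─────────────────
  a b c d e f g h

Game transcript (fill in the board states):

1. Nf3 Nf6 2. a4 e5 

  a b c d e f g h
  ─────────────────
8│♜ ♞ ♝ ♛ ♚ ♝ · ♜│8
7│♟ ♟ ♟ ♟ · ♟ ♟ ♟│7
6│· · · · · ♞ · ·│6
5│· · · · ♟ · · ·│5
4│♙ · · · · · · ·│4
3│· · · · · ♘ · ·│3
2│· ♙ ♙ ♙ ♙ ♙ ♙ ♙│2
1│♖ ♘ ♗ ♕ ♔ ♗ · ♖│1
  ─────────────────
  a b c d e f g h

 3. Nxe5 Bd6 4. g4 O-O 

  a b c d e f g h
  ─────────────────
8│♜ ♞ ♝ ♛ · ♜ ♚ ·│8
7│♟ ♟ ♟ ♟ · ♟ ♟ ♟│7
6│· · · ♝ · ♞ · ·│6
5│· · · · ♘ · · ·│5
4│♙ · · · · · ♙ ·│4
3│· · · · · · · ·│3
2│· ♙ ♙ ♙ ♙ ♙ · ♙│2
1│♖ ♘ ♗ ♕ ♔ ♗ · ♖│1
  ─────────────────
  a b c d e f g h

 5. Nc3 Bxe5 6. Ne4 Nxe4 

  a b c d e f g h
  ─────────────────
8│♜ ♞ ♝ ♛ · ♜ ♚ ·│8
7│♟ ♟ ♟ ♟ · ♟ ♟ ♟│7
6│· · · · · · · ·│6
5│· · · · ♝ · · ·│5
4│♙ · · · ♞ · ♙ ·│4
3│· · · · · · · ·│3
2│· ♙ ♙ ♙ ♙ ♙ · ♙│2
1│♖ · ♗ ♕ ♔ ♗ · ♖│1
  ─────────────────
  a b c d e f g h

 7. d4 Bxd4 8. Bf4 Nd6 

  a b c d e f g h
  ─────────────────
8│♜ ♞ ♝ ♛ · ♜ ♚ ·│8
7│♟ ♟ ♟ ♟ · ♟ ♟ ♟│7
6│· · · ♞ · · · ·│6
5│· · · · · · · ·│5
4│♙ · · ♝ · ♗ ♙ ·│4
3│· · · · · · · ·│3
2│· ♙ ♙ · ♙ ♙ · ♙│2
1│♖ · · ♕ ♔ ♗ · ♖│1
  ─────────────────
  a b c d e f g h



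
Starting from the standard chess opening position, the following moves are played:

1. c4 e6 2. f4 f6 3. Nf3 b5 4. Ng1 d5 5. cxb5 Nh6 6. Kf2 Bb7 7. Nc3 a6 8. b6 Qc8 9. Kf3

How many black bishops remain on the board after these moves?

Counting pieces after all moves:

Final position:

  a b c d e f g h
  ─────────────────
8│♜ ♞ ♛ · ♚ ♝ · ♜│8
7│· ♝ ♟ · · · ♟ ♟│7
6│♟ ♙ · · ♟ ♟ · ♞│6
5│· · · ♟ · · · ·│5
4│· · · · · ♙ · ·│4
3│· · ♘ · · ♔ · ·│3
2│♙ ♙ · ♙ ♙ · ♙ ♙│2
1│♖ · ♗ ♕ · ♗ ♘ ♖│1
  ─────────────────
  a b c d e f g h


2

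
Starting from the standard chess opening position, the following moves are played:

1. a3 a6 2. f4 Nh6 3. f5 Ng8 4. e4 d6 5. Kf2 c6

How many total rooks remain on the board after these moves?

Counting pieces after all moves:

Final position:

  a b c d e f g h
  ─────────────────
8│♜ ♞ ♝ ♛ ♚ ♝ ♞ ♜│8
7│· ♟ · · ♟ ♟ ♟ ♟│7
6│♟ · ♟ ♟ · · · ·│6
5│· · · · · ♙ · ·│5
4│· · · · ♙ · · ·│4
3│♙ · · · · · · ·│3
2│· ♙ ♙ ♙ · ♔ ♙ ♙│2
1│♖ ♘ ♗ ♕ · ♗ ♘ ♖│1
  ─────────────────
  a b c d e f g h


4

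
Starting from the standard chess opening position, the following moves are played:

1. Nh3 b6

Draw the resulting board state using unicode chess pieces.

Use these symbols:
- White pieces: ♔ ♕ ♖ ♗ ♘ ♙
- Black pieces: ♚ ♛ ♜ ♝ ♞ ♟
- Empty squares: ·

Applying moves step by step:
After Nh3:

♜ ♞ ♝ ♛ ♚ ♝ ♞ ♜
♟ ♟ ♟ ♟ ♟ ♟ ♟ ♟
· · · · · · · ·
· · · · · · · ·
· · · · · · · ·
· · · · · · · ♘
♙ ♙ ♙ ♙ ♙ ♙ ♙ ♙
♖ ♘ ♗ ♕ ♔ ♗ · ♖


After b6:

♜ ♞ ♝ ♛ ♚ ♝ ♞ ♜
♟ · ♟ ♟ ♟ ♟ ♟ ♟
· ♟ · · · · · ·
· · · · · · · ·
· · · · · · · ·
· · · · · · · ♘
♙ ♙ ♙ ♙ ♙ ♙ ♙ ♙
♖ ♘ ♗ ♕ ♔ ♗ · ♖



  a b c d e f g h
  ─────────────────
8│♜ ♞ ♝ ♛ ♚ ♝ ♞ ♜│8
7│♟ · ♟ ♟ ♟ ♟ ♟ ♟│7
6│· ♟ · · · · · ·│6
5│· · · · · · · ·│5
4│· · · · · · · ·│4
3│· · · · · · · ♘│3
2│♙ ♙ ♙ ♙ ♙ ♙ ♙ ♙│2
1│♖ ♘ ♗ ♕ ♔ ♗ · ♖│1
  ─────────────────
  a b c d e f g h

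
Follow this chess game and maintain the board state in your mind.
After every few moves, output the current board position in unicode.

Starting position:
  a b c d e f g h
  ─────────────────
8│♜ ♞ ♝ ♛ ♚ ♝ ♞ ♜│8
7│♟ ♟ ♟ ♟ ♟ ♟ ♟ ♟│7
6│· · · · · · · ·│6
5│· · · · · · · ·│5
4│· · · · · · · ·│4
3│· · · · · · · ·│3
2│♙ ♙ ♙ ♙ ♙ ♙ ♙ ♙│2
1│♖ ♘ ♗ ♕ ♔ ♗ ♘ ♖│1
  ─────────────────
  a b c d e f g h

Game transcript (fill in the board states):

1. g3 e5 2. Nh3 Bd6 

  a b c d e f g h
  ─────────────────
8│♜ ♞ ♝ ♛ ♚ · ♞ ♜│8
7│♟ ♟ ♟ ♟ · ♟ ♟ ♟│7
6│· · · ♝ · · · ·│6
5│· · · · ♟ · · ·│5
4│· · · · · · · ·│4
3│· · · · · · ♙ ♘│3
2│♙ ♙ ♙ ♙ ♙ ♙ · ♙│2
1│♖ ♘ ♗ ♕ ♔ ♗ · ♖│1
  ─────────────────
  a b c d e f g h

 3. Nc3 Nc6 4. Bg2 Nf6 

  a b c d e f g h
  ─────────────────
8│♜ · ♝ ♛ ♚ · · ♜│8
7│♟ ♟ ♟ ♟ · ♟ ♟ ♟│7
6│· · ♞ ♝ · ♞ · ·│6
5│· · · · ♟ · · ·│5
4│· · · · · · · ·│4
3│· · ♘ · · · ♙ ♘│3
2│♙ ♙ ♙ ♙ ♙ ♙ ♗ ♙│2
1│♖ · ♗ ♕ ♔ · · ♖│1
  ─────────────────
  a b c d e f g h

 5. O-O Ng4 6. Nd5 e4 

  a b c d e f g h
  ─────────────────
8│♜ · ♝ ♛ ♚ · · ♜│8
7│♟ ♟ ♟ ♟ · ♟ ♟ ♟│7
6│· · ♞ ♝ · · · ·│6
5│· · · ♘ · · · ·│5
4│· · · · ♟ · ♞ ·│4
3│· · · · · · ♙ ♘│3
2│♙ ♙ ♙ ♙ ♙ ♙ ♗ ♙│2
1│♖ · ♗ ♕ · ♖ ♔ ·│1
  ─────────────────
  a b c d e f g h

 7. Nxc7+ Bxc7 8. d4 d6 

  a b c d e f g h
  ─────────────────
8│♜ · ♝ ♛ ♚ · · ♜│8
7│♟ ♟ ♝ · · ♟ ♟ ♟│7
6│· · ♞ ♟ · · · ·│6
5│· · · · · · · ·│5
4│· · · ♙ ♟ · ♞ ·│4
3│· · · · · · ♙ ♘│3
2│♙ ♙ ♙ · ♙ ♙ ♗ ♙│2
1│♖ · ♗ ♕ · ♖ ♔ ·│1
  ─────────────────
  a b c d e f g h

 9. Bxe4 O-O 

  a b c d e f g h
  ─────────────────
8│♜ · ♝ ♛ · ♜ ♚ ·│8
7│♟ ♟ ♝ · · ♟ ♟ ♟│7
6│· · ♞ ♟ · · · ·│6
5│· · · · · · · ·│5
4│· · · ♙ ♗ · ♞ ·│4
3│· · · · · · ♙ ♘│3
2│♙ ♙ ♙ · ♙ ♙ · ♙│2
1│♖ · ♗ ♕ · ♖ ♔ ·│1
  ─────────────────
  a b c d e f g h


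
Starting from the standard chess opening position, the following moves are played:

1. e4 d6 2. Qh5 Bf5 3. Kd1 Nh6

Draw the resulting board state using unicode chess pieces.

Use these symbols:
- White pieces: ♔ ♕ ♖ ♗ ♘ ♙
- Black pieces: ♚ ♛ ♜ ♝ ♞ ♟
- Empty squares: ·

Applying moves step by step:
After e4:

♜ ♞ ♝ ♛ ♚ ♝ ♞ ♜
♟ ♟ ♟ ♟ ♟ ♟ ♟ ♟
· · · · · · · ·
· · · · · · · ·
· · · · ♙ · · ·
· · · · · · · ·
♙ ♙ ♙ ♙ · ♙ ♙ ♙
♖ ♘ ♗ ♕ ♔ ♗ ♘ ♖


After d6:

♜ ♞ ♝ ♛ ♚ ♝ ♞ ♜
♟ ♟ ♟ · ♟ ♟ ♟ ♟
· · · ♟ · · · ·
· · · · · · · ·
· · · · ♙ · · ·
· · · · · · · ·
♙ ♙ ♙ ♙ · ♙ ♙ ♙
♖ ♘ ♗ ♕ ♔ ♗ ♘ ♖


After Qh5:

♜ ♞ ♝ ♛ ♚ ♝ ♞ ♜
♟ ♟ ♟ · ♟ ♟ ♟ ♟
· · · ♟ · · · ·
· · · · · · · ♕
· · · · ♙ · · ·
· · · · · · · ·
♙ ♙ ♙ ♙ · ♙ ♙ ♙
♖ ♘ ♗ · ♔ ♗ ♘ ♖


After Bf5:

♜ ♞ · ♛ ♚ ♝ ♞ ♜
♟ ♟ ♟ · ♟ ♟ ♟ ♟
· · · ♟ · · · ·
· · · · · ♝ · ♕
· · · · ♙ · · ·
· · · · · · · ·
♙ ♙ ♙ ♙ · ♙ ♙ ♙
♖ ♘ ♗ · ♔ ♗ ♘ ♖


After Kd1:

♜ ♞ · ♛ ♚ ♝ ♞ ♜
♟ ♟ ♟ · ♟ ♟ ♟ ♟
· · · ♟ · · · ·
· · · · · ♝ · ♕
· · · · ♙ · · ·
· · · · · · · ·
♙ ♙ ♙ ♙ · ♙ ♙ ♙
♖ ♘ ♗ ♔ · ♗ ♘ ♖


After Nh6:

♜ ♞ · ♛ ♚ ♝ · ♜
♟ ♟ ♟ · ♟ ♟ ♟ ♟
· · · ♟ · · · ♞
· · · · · ♝ · ♕
· · · · ♙ · · ·
· · · · · · · ·
♙ ♙ ♙ ♙ · ♙ ♙ ♙
♖ ♘ ♗ ♔ · ♗ ♘ ♖



  a b c d e f g h
  ─────────────────
8│♜ ♞ · ♛ ♚ ♝ · ♜│8
7│♟ ♟ ♟ · ♟ ♟ ♟ ♟│7
6│· · · ♟ · · · ♞│6
5│· · · · · ♝ · ♕│5
4│· · · · ♙ · · ·│4
3│· · · · · · · ·│3
2│♙ ♙ ♙ ♙ · ♙ ♙ ♙│2
1│♖ ♘ ♗ ♔ · ♗ ♘ ♖│1
  ─────────────────
  a b c d e f g h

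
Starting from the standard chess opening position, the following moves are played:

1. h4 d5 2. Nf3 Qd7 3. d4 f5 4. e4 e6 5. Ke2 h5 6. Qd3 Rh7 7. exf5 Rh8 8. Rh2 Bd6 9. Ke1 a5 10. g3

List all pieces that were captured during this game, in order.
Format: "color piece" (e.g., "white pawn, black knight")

Tracking captures:
  exf5: captured black pawn

black pawn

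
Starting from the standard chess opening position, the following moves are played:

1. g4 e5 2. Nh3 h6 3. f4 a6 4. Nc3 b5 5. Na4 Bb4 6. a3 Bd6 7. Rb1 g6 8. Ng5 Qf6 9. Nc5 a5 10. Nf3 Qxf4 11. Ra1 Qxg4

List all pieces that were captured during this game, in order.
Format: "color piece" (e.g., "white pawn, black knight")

Tracking captures:
  Qxf4: captured white pawn
  Qxg4: captured white pawn

white pawn, white pawn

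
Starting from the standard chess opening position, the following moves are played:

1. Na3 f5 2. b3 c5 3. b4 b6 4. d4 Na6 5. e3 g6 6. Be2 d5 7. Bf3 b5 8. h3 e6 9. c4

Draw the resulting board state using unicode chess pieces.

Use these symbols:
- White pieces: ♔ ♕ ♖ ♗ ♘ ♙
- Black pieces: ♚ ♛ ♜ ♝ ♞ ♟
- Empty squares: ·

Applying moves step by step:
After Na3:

♜ ♞ ♝ ♛ ♚ ♝ ♞ ♜
♟ ♟ ♟ ♟ ♟ ♟ ♟ ♟
· · · · · · · ·
· · · · · · · ·
· · · · · · · ·
♘ · · · · · · ·
♙ ♙ ♙ ♙ ♙ ♙ ♙ ♙
♖ · ♗ ♕ ♔ ♗ ♘ ♖


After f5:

♜ ♞ ♝ ♛ ♚ ♝ ♞ ♜
♟ ♟ ♟ ♟ ♟ · ♟ ♟
· · · · · · · ·
· · · · · ♟ · ·
· · · · · · · ·
♘ · · · · · · ·
♙ ♙ ♙ ♙ ♙ ♙ ♙ ♙
♖ · ♗ ♕ ♔ ♗ ♘ ♖


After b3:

♜ ♞ ♝ ♛ ♚ ♝ ♞ ♜
♟ ♟ ♟ ♟ ♟ · ♟ ♟
· · · · · · · ·
· · · · · ♟ · ·
· · · · · · · ·
♘ ♙ · · · · · ·
♙ · ♙ ♙ ♙ ♙ ♙ ♙
♖ · ♗ ♕ ♔ ♗ ♘ ♖


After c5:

♜ ♞ ♝ ♛ ♚ ♝ ♞ ♜
♟ ♟ · ♟ ♟ · ♟ ♟
· · · · · · · ·
· · ♟ · · ♟ · ·
· · · · · · · ·
♘ ♙ · · · · · ·
♙ · ♙ ♙ ♙ ♙ ♙ ♙
♖ · ♗ ♕ ♔ ♗ ♘ ♖


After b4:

♜ ♞ ♝ ♛ ♚ ♝ ♞ ♜
♟ ♟ · ♟ ♟ · ♟ ♟
· · · · · · · ·
· · ♟ · · ♟ · ·
· ♙ · · · · · ·
♘ · · · · · · ·
♙ · ♙ ♙ ♙ ♙ ♙ ♙
♖ · ♗ ♕ ♔ ♗ ♘ ♖


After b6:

♜ ♞ ♝ ♛ ♚ ♝ ♞ ♜
♟ · · ♟ ♟ · ♟ ♟
· ♟ · · · · · ·
· · ♟ · · ♟ · ·
· ♙ · · · · · ·
♘ · · · · · · ·
♙ · ♙ ♙ ♙ ♙ ♙ ♙
♖ · ♗ ♕ ♔ ♗ ♘ ♖


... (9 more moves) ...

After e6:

♜ · ♝ ♛ ♚ ♝ ♞ ♜
♟ · · · · · · ♟
♞ · · · ♟ · ♟ ·
· ♟ ♟ ♟ · ♟ · ·
· ♙ · ♙ · · · ·
♘ · · · ♙ ♗ · ♙
♙ · ♙ · · ♙ ♙ ·
♖ · ♗ ♕ ♔ · ♘ ♖


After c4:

♜ · ♝ ♛ ♚ ♝ ♞ ♜
♟ · · · · · · ♟
♞ · · · ♟ · ♟ ·
· ♟ ♟ ♟ · ♟ · ·
· ♙ ♙ ♙ · · · ·
♘ · · · ♙ ♗ · ♙
♙ · · · · ♙ ♙ ·
♖ · ♗ ♕ ♔ · ♘ ♖



  a b c d e f g h
  ─────────────────
8│♜ · ♝ ♛ ♚ ♝ ♞ ♜│8
7│♟ · · · · · · ♟│7
6│♞ · · · ♟ · ♟ ·│6
5│· ♟ ♟ ♟ · ♟ · ·│5
4│· ♙ ♙ ♙ · · · ·│4
3│♘ · · · ♙ ♗ · ♙│3
2│♙ · · · · ♙ ♙ ·│2
1│♖ · ♗ ♕ ♔ · ♘ ♖│1
  ─────────────────
  a b c d e f g h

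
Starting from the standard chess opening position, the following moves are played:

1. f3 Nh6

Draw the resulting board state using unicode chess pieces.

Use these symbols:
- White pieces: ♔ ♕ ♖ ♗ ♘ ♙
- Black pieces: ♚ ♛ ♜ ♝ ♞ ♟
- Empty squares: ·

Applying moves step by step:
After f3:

♜ ♞ ♝ ♛ ♚ ♝ ♞ ♜
♟ ♟ ♟ ♟ ♟ ♟ ♟ ♟
· · · · · · · ·
· · · · · · · ·
· · · · · · · ·
· · · · · ♙ · ·
♙ ♙ ♙ ♙ ♙ · ♙ ♙
♖ ♘ ♗ ♕ ♔ ♗ ♘ ♖


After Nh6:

♜ ♞ ♝ ♛ ♚ ♝ · ♜
♟ ♟ ♟ ♟ ♟ ♟ ♟ ♟
· · · · · · · ♞
· · · · · · · ·
· · · · · · · ·
· · · · · ♙ · ·
♙ ♙ ♙ ♙ ♙ · ♙ ♙
♖ ♘ ♗ ♕ ♔ ♗ ♘ ♖



  a b c d e f g h
  ─────────────────
8│♜ ♞ ♝ ♛ ♚ ♝ · ♜│8
7│♟ ♟ ♟ ♟ ♟ ♟ ♟ ♟│7
6│· · · · · · · ♞│6
5│· · · · · · · ·│5
4│· · · · · · · ·│4
3│· · · · · ♙ · ·│3
2│♙ ♙ ♙ ♙ ♙ · ♙ ♙│2
1│♖ ♘ ♗ ♕ ♔ ♗ ♘ ♖│1
  ─────────────────
  a b c d e f g h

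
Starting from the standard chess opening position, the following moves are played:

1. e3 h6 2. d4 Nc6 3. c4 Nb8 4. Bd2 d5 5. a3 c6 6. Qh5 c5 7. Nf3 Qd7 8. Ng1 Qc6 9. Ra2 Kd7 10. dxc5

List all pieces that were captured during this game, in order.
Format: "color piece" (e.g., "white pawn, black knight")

Tracking captures:
  dxc5: captured black pawn

black pawn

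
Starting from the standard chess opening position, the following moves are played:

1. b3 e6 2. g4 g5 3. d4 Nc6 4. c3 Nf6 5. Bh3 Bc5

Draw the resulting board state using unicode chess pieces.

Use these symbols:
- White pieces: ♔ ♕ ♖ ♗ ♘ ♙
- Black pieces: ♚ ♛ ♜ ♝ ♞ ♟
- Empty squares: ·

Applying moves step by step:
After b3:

♜ ♞ ♝ ♛ ♚ ♝ ♞ ♜
♟ ♟ ♟ ♟ ♟ ♟ ♟ ♟
· · · · · · · ·
· · · · · · · ·
· · · · · · · ·
· ♙ · · · · · ·
♙ · ♙ ♙ ♙ ♙ ♙ ♙
♖ ♘ ♗ ♕ ♔ ♗ ♘ ♖


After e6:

♜ ♞ ♝ ♛ ♚ ♝ ♞ ♜
♟ ♟ ♟ ♟ · ♟ ♟ ♟
· · · · ♟ · · ·
· · · · · · · ·
· · · · · · · ·
· ♙ · · · · · ·
♙ · ♙ ♙ ♙ ♙ ♙ ♙
♖ ♘ ♗ ♕ ♔ ♗ ♘ ♖


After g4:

♜ ♞ ♝ ♛ ♚ ♝ ♞ ♜
♟ ♟ ♟ ♟ · ♟ ♟ ♟
· · · · ♟ · · ·
· · · · · · · ·
· · · · · · ♙ ·
· ♙ · · · · · ·
♙ · ♙ ♙ ♙ ♙ · ♙
♖ ♘ ♗ ♕ ♔ ♗ ♘ ♖


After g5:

♜ ♞ ♝ ♛ ♚ ♝ ♞ ♜
♟ ♟ ♟ ♟ · ♟ · ♟
· · · · ♟ · · ·
· · · · · · ♟ ·
· · · · · · ♙ ·
· ♙ · · · · · ·
♙ · ♙ ♙ ♙ ♙ · ♙
♖ ♘ ♗ ♕ ♔ ♗ ♘ ♖


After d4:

♜ ♞ ♝ ♛ ♚ ♝ ♞ ♜
♟ ♟ ♟ ♟ · ♟ · ♟
· · · · ♟ · · ·
· · · · · · ♟ ·
· · · ♙ · · ♙ ·
· ♙ · · · · · ·
♙ · ♙ · ♙ ♙ · ♙
♖ ♘ ♗ ♕ ♔ ♗ ♘ ♖


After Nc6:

♜ · ♝ ♛ ♚ ♝ ♞ ♜
♟ ♟ ♟ ♟ · ♟ · ♟
· · ♞ · ♟ · · ·
· · · · · · ♟ ·
· · · ♙ · · ♙ ·
· ♙ · · · · · ·
♙ · ♙ · ♙ ♙ · ♙
♖ ♘ ♗ ♕ ♔ ♗ ♘ ♖


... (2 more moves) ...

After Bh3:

♜ · ♝ ♛ ♚ ♝ · ♜
♟ ♟ ♟ ♟ · ♟ · ♟
· · ♞ · ♟ ♞ · ·
· · · · · · ♟ ·
· · · ♙ · · ♙ ·
· ♙ ♙ · · · · ♗
♙ · · · ♙ ♙ · ♙
♖ ♘ ♗ ♕ ♔ · ♘ ♖


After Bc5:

♜ · ♝ ♛ ♚ · · ♜
♟ ♟ ♟ ♟ · ♟ · ♟
· · ♞ · ♟ ♞ · ·
· · ♝ · · · ♟ ·
· · · ♙ · · ♙ ·
· ♙ ♙ · · · · ♗
♙ · · · ♙ ♙ · ♙
♖ ♘ ♗ ♕ ♔ · ♘ ♖



  a b c d e f g h
  ─────────────────
8│♜ · ♝ ♛ ♚ · · ♜│8
7│♟ ♟ ♟ ♟ · ♟ · ♟│7
6│· · ♞ · ♟ ♞ · ·│6
5│· · ♝ · · · ♟ ·│5
4│· · · ♙ · · ♙ ·│4
3│· ♙ ♙ · · · · ♗│3
2│♙ · · · ♙ ♙ · ♙│2
1│♖ ♘ ♗ ♕ ♔ · ♘ ♖│1
  ─────────────────
  a b c d e f g h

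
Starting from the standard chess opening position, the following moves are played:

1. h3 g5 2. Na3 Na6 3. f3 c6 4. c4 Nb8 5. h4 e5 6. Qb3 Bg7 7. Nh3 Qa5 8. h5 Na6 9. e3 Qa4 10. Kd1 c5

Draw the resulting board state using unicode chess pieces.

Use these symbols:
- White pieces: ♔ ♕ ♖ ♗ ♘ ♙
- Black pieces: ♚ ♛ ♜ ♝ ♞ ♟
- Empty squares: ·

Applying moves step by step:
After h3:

♜ ♞ ♝ ♛ ♚ ♝ ♞ ♜
♟ ♟ ♟ ♟ ♟ ♟ ♟ ♟
· · · · · · · ·
· · · · · · · ·
· · · · · · · ·
· · · · · · · ♙
♙ ♙ ♙ ♙ ♙ ♙ ♙ ·
♖ ♘ ♗ ♕ ♔ ♗ ♘ ♖


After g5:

♜ ♞ ♝ ♛ ♚ ♝ ♞ ♜
♟ ♟ ♟ ♟ ♟ ♟ · ♟
· · · · · · · ·
· · · · · · ♟ ·
· · · · · · · ·
· · · · · · · ♙
♙ ♙ ♙ ♙ ♙ ♙ ♙ ·
♖ ♘ ♗ ♕ ♔ ♗ ♘ ♖


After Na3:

♜ ♞ ♝ ♛ ♚ ♝ ♞ ♜
♟ ♟ ♟ ♟ ♟ ♟ · ♟
· · · · · · · ·
· · · · · · ♟ ·
· · · · · · · ·
♘ · · · · · · ♙
♙ ♙ ♙ ♙ ♙ ♙ ♙ ·
♖ · ♗ ♕ ♔ ♗ ♘ ♖


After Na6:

♜ · ♝ ♛ ♚ ♝ ♞ ♜
♟ ♟ ♟ ♟ ♟ ♟ · ♟
♞ · · · · · · ·
· · · · · · ♟ ·
· · · · · · · ·
♘ · · · · · · ♙
♙ ♙ ♙ ♙ ♙ ♙ ♙ ·
♖ · ♗ ♕ ♔ ♗ ♘ ♖


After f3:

♜ · ♝ ♛ ♚ ♝ ♞ ♜
♟ ♟ ♟ ♟ ♟ ♟ · ♟
♞ · · · · · · ·
· · · · · · ♟ ·
· · · · · · · ·
♘ · · · · ♙ · ♙
♙ ♙ ♙ ♙ ♙ · ♙ ·
♖ · ♗ ♕ ♔ ♗ ♘ ♖


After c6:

♜ · ♝ ♛ ♚ ♝ ♞ ♜
♟ ♟ · ♟ ♟ ♟ · ♟
♞ · ♟ · · · · ·
· · · · · · ♟ ·
· · · · · · · ·
♘ · · · · ♙ · ♙
♙ ♙ ♙ ♙ ♙ · ♙ ·
♖ · ♗ ♕ ♔ ♗ ♘ ♖


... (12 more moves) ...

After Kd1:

♜ · ♝ · ♚ · ♞ ♜
♟ ♟ · ♟ · ♟ ♝ ♟
♞ · ♟ · · · · ·
· · · · ♟ · ♟ ♙
♛ · ♙ · · · · ·
♘ ♕ · · ♙ ♙ · ♘
♙ ♙ · ♙ · · ♙ ·
♖ · ♗ ♔ · ♗ · ♖


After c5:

♜ · ♝ · ♚ · ♞ ♜
♟ ♟ · ♟ · ♟ ♝ ♟
♞ · · · · · · ·
· · ♟ · ♟ · ♟ ♙
♛ · ♙ · · · · ·
♘ ♕ · · ♙ ♙ · ♘
♙ ♙ · ♙ · · ♙ ·
♖ · ♗ ♔ · ♗ · ♖



  a b c d e f g h
  ─────────────────
8│♜ · ♝ · ♚ · ♞ ♜│8
7│♟ ♟ · ♟ · ♟ ♝ ♟│7
6│♞ · · · · · · ·│6
5│· · ♟ · ♟ · ♟ ♙│5
4│♛ · ♙ · · · · ·│4
3│♘ ♕ · · ♙ ♙ · ♘│3
2│♙ ♙ · ♙ · · ♙ ·│2
1│♖ · ♗ ♔ · ♗ · ♖│1
  ─────────────────
  a b c d e f g h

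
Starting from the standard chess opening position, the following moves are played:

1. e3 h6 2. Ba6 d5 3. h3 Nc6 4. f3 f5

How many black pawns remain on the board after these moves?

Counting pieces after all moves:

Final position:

  a b c d e f g h
  ─────────────────
8│♜ · ♝ ♛ ♚ ♝ ♞ ♜│8
7│♟ ♟ ♟ · ♟ · ♟ ·│7
6│♗ · ♞ · · · · ♟│6
5│· · · ♟ · ♟ · ·│5
4│· · · · · · · ·│4
3│· · · · ♙ ♙ · ♙│3
2│♙ ♙ ♙ ♙ · · ♙ ·│2
1│♖ ♘ ♗ ♕ ♔ · ♘ ♖│1
  ─────────────────
  a b c d e f g h


8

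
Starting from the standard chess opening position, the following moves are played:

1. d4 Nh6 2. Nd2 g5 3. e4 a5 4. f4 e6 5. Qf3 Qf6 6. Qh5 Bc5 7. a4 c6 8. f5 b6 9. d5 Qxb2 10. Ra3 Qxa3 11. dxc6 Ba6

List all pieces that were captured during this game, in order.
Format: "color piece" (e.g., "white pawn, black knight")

Tracking captures:
  Qxb2: captured white pawn
  Qxa3: captured white rook
  dxc6: captured black pawn

white pawn, white rook, black pawn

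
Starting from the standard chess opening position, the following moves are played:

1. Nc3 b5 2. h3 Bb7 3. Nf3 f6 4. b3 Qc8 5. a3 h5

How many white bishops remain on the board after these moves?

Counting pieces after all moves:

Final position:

  a b c d e f g h
  ─────────────────
8│♜ ♞ ♛ · ♚ ♝ ♞ ♜│8
7│♟ ♝ ♟ ♟ ♟ · ♟ ·│7
6│· · · · · ♟ · ·│6
5│· ♟ · · · · · ♟│5
4│· · · · · · · ·│4
3│♙ ♙ ♘ · · ♘ · ♙│3
2│· · ♙ ♙ ♙ ♙ ♙ ·│2
1│♖ · ♗ ♕ ♔ ♗ · ♖│1
  ─────────────────
  a b c d e f g h


2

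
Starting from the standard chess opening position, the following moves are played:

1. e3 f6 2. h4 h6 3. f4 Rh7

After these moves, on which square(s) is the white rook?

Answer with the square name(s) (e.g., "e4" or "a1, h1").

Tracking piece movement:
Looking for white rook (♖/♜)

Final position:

  a b c d e f g h
  ─────────────────
8│♜ ♞ ♝ ♛ ♚ ♝ ♞ ·│8
7│♟ ♟ ♟ ♟ ♟ · ♟ ♜│7
6│· · · · · ♟ · ♟│6
5│· · · · · · · ·│5
4│· · · · · ♙ · ♙│4
3│· · · · ♙ · · ·│3
2│♙ ♙ ♙ ♙ · · ♙ ·│2
1│♖ ♘ ♗ ♕ ♔ ♗ ♘ ♖│1
  ─────────────────
  a b c d e f g h


a1, h1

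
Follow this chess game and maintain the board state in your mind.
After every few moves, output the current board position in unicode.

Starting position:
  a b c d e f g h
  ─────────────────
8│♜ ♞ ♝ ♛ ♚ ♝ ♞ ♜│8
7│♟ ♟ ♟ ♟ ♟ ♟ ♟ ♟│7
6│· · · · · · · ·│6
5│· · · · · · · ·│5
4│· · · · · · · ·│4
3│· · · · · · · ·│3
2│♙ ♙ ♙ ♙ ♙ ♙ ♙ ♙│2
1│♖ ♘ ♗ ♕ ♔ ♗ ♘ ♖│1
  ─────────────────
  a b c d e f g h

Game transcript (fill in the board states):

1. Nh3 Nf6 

  a b c d e f g h
  ─────────────────
8│♜ ♞ ♝ ♛ ♚ ♝ · ♜│8
7│♟ ♟ ♟ ♟ ♟ ♟ ♟ ♟│7
6│· · · · · ♞ · ·│6
5│· · · · · · · ·│5
4│· · · · · · · ·│4
3│· · · · · · · ♘│3
2│♙ ♙ ♙ ♙ ♙ ♙ ♙ ♙│2
1│♖ ♘ ♗ ♕ ♔ ♗ · ♖│1
  ─────────────────
  a b c d e f g h

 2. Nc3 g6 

  a b c d e f g h
  ─────────────────
8│♜ ♞ ♝ ♛ ♚ ♝ · ♜│8
7│♟ ♟ ♟ ♟ ♟ ♟ · ♟│7
6│· · · · · ♞ ♟ ·│6
5│· · · · · · · ·│5
4│· · · · · · · ·│4
3│· · ♘ · · · · ♘│3
2│♙ ♙ ♙ ♙ ♙ ♙ ♙ ♙│2
1│♖ · ♗ ♕ ♔ ♗ · ♖│1
  ─────────────────
  a b c d e f g h

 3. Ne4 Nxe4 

  a b c d e f g h
  ─────────────────
8│♜ ♞ ♝ ♛ ♚ ♝ · ♜│8
7│♟ ♟ ♟ ♟ ♟ ♟ · ♟│7
6│· · · · · · ♟ ·│6
5│· · · · · · · ·│5
4│· · · · ♞ · · ·│4
3│· · · · · · · ♘│3
2│♙ ♙ ♙ ♙ ♙ ♙ ♙ ♙│2
1│♖ · ♗ ♕ ♔ ♗ · ♖│1
  ─────────────────
  a b c d e f g h

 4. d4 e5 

  a b c d e f g h
  ─────────────────
8│♜ ♞ ♝ ♛ ♚ ♝ · ♜│8
7│♟ ♟ ♟ ♟ · ♟ · ♟│7
6│· · · · · · ♟ ·│6
5│· · · · ♟ · · ·│5
4│· · · ♙ ♞ · · ·│4
3│· · · · · · · ♘│3
2│♙ ♙ ♙ · ♙ ♙ ♙ ♙│2
1│♖ · ♗ ♕ ♔ ♗ · ♖│1
  ─────────────────
  a b c d e f g h

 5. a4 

  a b c d e f g h
  ─────────────────
8│♜ ♞ ♝ ♛ ♚ ♝ · ♜│8
7│♟ ♟ ♟ ♟ · ♟ · ♟│7
6│· · · · · · ♟ ·│6
5│· · · · ♟ · · ·│5
4│♙ · · ♙ ♞ · · ·│4
3│· · · · · · · ♘│3
2│· ♙ ♙ · ♙ ♙ ♙ ♙│2
1│♖ · ♗ ♕ ♔ ♗ · ♖│1
  ─────────────────
  a b c d e f g h


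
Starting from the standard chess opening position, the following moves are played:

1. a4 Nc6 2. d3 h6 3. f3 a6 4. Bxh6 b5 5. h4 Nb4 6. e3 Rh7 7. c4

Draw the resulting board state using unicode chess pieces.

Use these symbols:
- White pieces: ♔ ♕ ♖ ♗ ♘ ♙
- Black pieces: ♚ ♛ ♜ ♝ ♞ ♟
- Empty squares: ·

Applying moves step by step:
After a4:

♜ ♞ ♝ ♛ ♚ ♝ ♞ ♜
♟ ♟ ♟ ♟ ♟ ♟ ♟ ♟
· · · · · · · ·
· · · · · · · ·
♙ · · · · · · ·
· · · · · · · ·
· ♙ ♙ ♙ ♙ ♙ ♙ ♙
♖ ♘ ♗ ♕ ♔ ♗ ♘ ♖


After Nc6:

♜ · ♝ ♛ ♚ ♝ ♞ ♜
♟ ♟ ♟ ♟ ♟ ♟ ♟ ♟
· · ♞ · · · · ·
· · · · · · · ·
♙ · · · · · · ·
· · · · · · · ·
· ♙ ♙ ♙ ♙ ♙ ♙ ♙
♖ ♘ ♗ ♕ ♔ ♗ ♘ ♖


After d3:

♜ · ♝ ♛ ♚ ♝ ♞ ♜
♟ ♟ ♟ ♟ ♟ ♟ ♟ ♟
· · ♞ · · · · ·
· · · · · · · ·
♙ · · · · · · ·
· · · ♙ · · · ·
· ♙ ♙ · ♙ ♙ ♙ ♙
♖ ♘ ♗ ♕ ♔ ♗ ♘ ♖


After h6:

♜ · ♝ ♛ ♚ ♝ ♞ ♜
♟ ♟ ♟ ♟ ♟ ♟ ♟ ·
· · ♞ · · · · ♟
· · · · · · · ·
♙ · · · · · · ·
· · · ♙ · · · ·
· ♙ ♙ · ♙ ♙ ♙ ♙
♖ ♘ ♗ ♕ ♔ ♗ ♘ ♖


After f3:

♜ · ♝ ♛ ♚ ♝ ♞ ♜
♟ ♟ ♟ ♟ ♟ ♟ ♟ ·
· · ♞ · · · · ♟
· · · · · · · ·
♙ · · · · · · ·
· · · ♙ · ♙ · ·
· ♙ ♙ · ♙ · ♙ ♙
♖ ♘ ♗ ♕ ♔ ♗ ♘ ♖


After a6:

♜ · ♝ ♛ ♚ ♝ ♞ ♜
· ♟ ♟ ♟ ♟ ♟ ♟ ·
♟ · ♞ · · · · ♟
· · · · · · · ·
♙ · · · · · · ·
· · · ♙ · ♙ · ·
· ♙ ♙ · ♙ · ♙ ♙
♖ ♘ ♗ ♕ ♔ ♗ ♘ ♖


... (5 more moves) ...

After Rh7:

♜ · ♝ ♛ ♚ ♝ ♞ ·
· · ♟ ♟ ♟ ♟ ♟ ♜
♟ · · · · · · ♗
· ♟ · · · · · ·
♙ ♞ · · · · · ♙
· · · ♙ ♙ ♙ · ·
· ♙ ♙ · · · ♙ ·
♖ ♘ · ♕ ♔ ♗ ♘ ♖


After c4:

♜ · ♝ ♛ ♚ ♝ ♞ ·
· · ♟ ♟ ♟ ♟ ♟ ♜
♟ · · · · · · ♗
· ♟ · · · · · ·
♙ ♞ ♙ · · · · ♙
· · · ♙ ♙ ♙ · ·
· ♙ · · · · ♙ ·
♖ ♘ · ♕ ♔ ♗ ♘ ♖



  a b c d e f g h
  ─────────────────
8│♜ · ♝ ♛ ♚ ♝ ♞ ·│8
7│· · ♟ ♟ ♟ ♟ ♟ ♜│7
6│♟ · · · · · · ♗│6
5│· ♟ · · · · · ·│5
4│♙ ♞ ♙ · · · · ♙│4
3│· · · ♙ ♙ ♙ · ·│3
2│· ♙ · · · · ♙ ·│2
1│♖ ♘ · ♕ ♔ ♗ ♘ ♖│1
  ─────────────────
  a b c d e f g h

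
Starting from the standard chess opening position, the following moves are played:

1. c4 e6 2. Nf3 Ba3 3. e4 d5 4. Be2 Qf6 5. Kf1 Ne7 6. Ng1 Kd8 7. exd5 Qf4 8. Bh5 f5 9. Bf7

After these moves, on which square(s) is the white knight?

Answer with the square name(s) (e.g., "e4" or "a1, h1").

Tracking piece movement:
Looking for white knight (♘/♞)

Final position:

  a b c d e f g h
  ─────────────────
8│♜ ♞ ♝ ♚ · · · ♜│8
7│♟ ♟ ♟ · ♞ ♗ ♟ ♟│7
6│· · · · ♟ · · ·│6
5│· · · ♙ · ♟ · ·│5
4│· · ♙ · · ♛ · ·│4
3│♝ · · · · · · ·│3
2│♙ ♙ · ♙ · ♙ ♙ ♙│2
1│♖ ♘ ♗ ♕ · ♔ ♘ ♖│1
  ─────────────────
  a b c d e f g h


b1, g1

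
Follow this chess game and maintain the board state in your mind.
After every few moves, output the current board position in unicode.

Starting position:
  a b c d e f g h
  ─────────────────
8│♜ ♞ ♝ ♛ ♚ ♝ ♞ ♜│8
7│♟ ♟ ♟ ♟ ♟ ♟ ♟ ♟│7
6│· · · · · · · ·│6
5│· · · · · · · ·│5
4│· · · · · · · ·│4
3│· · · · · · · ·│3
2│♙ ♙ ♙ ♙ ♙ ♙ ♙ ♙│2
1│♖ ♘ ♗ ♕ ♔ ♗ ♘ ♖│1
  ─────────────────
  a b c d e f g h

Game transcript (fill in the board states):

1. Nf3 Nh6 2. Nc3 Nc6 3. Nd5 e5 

  a b c d e f g h
  ─────────────────
8│♜ · ♝ ♛ ♚ ♝ · ♜│8
7│♟ ♟ ♟ ♟ · ♟ ♟ ♟│7
6│· · ♞ · · · · ♞│6
5│· · · ♘ ♟ · · ·│5
4│· · · · · · · ·│4
3│· · · · · ♘ · ·│3
2│♙ ♙ ♙ ♙ ♙ ♙ ♙ ♙│2
1│♖ · ♗ ♕ ♔ ♗ · ♖│1
  ─────────────────
  a b c d e f g h

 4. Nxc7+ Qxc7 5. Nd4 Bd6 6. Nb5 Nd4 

  a b c d e f g h
  ─────────────────
8│♜ · ♝ · ♚ · · ♜│8
7│♟ ♟ ♛ ♟ · ♟ ♟ ♟│7
6│· · · ♝ · · · ♞│6
5│· ♘ · · ♟ · · ·│5
4│· · · ♞ · · · ·│4
3│· · · · · · · ·│3
2│♙ ♙ ♙ ♙ ♙ ♙ ♙ ♙│2
1│♖ · ♗ ♕ ♔ ♗ · ♖│1
  ─────────────────
  a b c d e f g h

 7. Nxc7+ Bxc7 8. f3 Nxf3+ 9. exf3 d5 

  a b c d e f g h
  ─────────────────
8│♜ · ♝ · ♚ · · ♜│8
7│♟ ♟ ♝ · · ♟ ♟ ♟│7
6│· · · · · · · ♞│6
5│· · · ♟ ♟ · · ·│5
4│· · · · · · · ·│4
3│· · · · · ♙ · ·│3
2│♙ ♙ ♙ ♙ · · ♙ ♙│2
1│♖ · ♗ ♕ ♔ ♗ · ♖│1
  ─────────────────
  a b c d e f g h

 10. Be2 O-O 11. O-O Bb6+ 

  a b c d e f g h
  ─────────────────
8│♜ · ♝ · · ♜ ♚ ·│8
7│♟ ♟ · · · ♟ ♟ ♟│7
6│· ♝ · · · · · ♞│6
5│· · · ♟ ♟ · · ·│5
4│· · · · · · · ·│4
3│· · · · · ♙ · ·│3
2│♙ ♙ ♙ ♙ ♗ · ♙ ♙│2
1│♖ · ♗ ♕ · ♖ ♔ ·│1
  ─────────────────
  a b c d e f g h
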